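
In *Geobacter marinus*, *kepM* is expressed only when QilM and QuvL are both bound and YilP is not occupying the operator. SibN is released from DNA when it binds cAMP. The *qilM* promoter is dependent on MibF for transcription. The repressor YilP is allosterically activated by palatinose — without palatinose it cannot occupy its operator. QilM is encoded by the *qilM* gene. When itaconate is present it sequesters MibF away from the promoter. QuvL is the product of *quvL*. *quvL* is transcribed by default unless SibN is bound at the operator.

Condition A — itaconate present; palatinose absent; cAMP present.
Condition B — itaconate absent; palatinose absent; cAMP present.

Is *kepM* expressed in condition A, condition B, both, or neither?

Condition A:
Itaconate is present, so MibF is inactive.
Required activator MibF is absent, so *qilM* is not transcribed.
So QilM is not produced.
Palatinose is absent, so YilP is inactive.
cAMP is present, so SibN is inactive.
With no repressor bound, *quvL* is transcribed.
So QuvL is produced and active.
Required activator QilM is absent, so *kepM* is not transcribed.
→ *kepM* is OFF in A.
Condition B:
Itaconate is absent, so MibF is active.
No repressor is bound and MibF is active, so *qilM* is transcribed.
So QilM is produced and active.
Palatinose is absent, so YilP is inactive.
cAMP is present, so SibN is inactive.
With no repressor bound, *quvL* is transcribed.
So QuvL is produced and active.
No repressor is bound and QilM and QuvL are active, so *kepM* is transcribed.
→ *kepM* is ON in B.

B only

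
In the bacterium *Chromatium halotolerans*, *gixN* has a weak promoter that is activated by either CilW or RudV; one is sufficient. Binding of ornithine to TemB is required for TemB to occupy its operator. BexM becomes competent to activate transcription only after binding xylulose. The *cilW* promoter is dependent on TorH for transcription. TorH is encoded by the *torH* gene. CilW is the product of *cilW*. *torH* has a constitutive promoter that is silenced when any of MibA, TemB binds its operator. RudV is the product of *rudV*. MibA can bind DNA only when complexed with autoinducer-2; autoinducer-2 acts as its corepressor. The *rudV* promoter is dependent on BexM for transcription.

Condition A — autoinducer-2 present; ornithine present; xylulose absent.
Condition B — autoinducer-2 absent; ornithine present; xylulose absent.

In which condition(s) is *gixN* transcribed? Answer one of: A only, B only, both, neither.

neither

Condition A:
Autoinducer-2 is present, so MibA is active.
Ornithine is present, so TemB is active.
With repressor MibA bound, *torH* is not transcribed.
So TorH is not produced.
Required activator TorH is absent, so *cilW* is not transcribed.
So CilW is not produced.
Xylulose is absent, so BexM is inactive.
Required activator BexM is absent, so *rudV* is not transcribed.
So RudV is not produced.
No activator is available at the *gixN* promoter, so *gixN* is not transcribed.
→ *gixN* is OFF in A.
Condition B:
Autoinducer-2 is absent, so MibA is inactive.
Ornithine is present, so TemB is active.
With repressor TemB bound, *torH* is not transcribed.
So TorH is not produced.
Required activator TorH is absent, so *cilW* is not transcribed.
So CilW is not produced.
Xylulose is absent, so BexM is inactive.
Required activator BexM is absent, so *rudV* is not transcribed.
So RudV is not produced.
No activator is available at the *gixN* promoter, so *gixN* is not transcribed.
→ *gixN* is OFF in B.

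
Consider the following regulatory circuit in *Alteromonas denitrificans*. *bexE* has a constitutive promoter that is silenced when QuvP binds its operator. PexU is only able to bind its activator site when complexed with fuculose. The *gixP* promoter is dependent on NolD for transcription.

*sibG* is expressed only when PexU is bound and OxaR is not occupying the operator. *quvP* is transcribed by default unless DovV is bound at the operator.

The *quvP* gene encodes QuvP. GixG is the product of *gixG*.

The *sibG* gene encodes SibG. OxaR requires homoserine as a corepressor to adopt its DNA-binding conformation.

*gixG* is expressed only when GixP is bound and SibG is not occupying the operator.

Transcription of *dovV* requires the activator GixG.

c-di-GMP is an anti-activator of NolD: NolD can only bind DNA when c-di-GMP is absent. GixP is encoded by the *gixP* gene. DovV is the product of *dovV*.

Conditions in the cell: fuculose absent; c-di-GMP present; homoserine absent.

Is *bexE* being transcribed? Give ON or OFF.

OFF

c-di-GMP is present, so NolD is inactive.
Required activator NolD is absent, so *gixP* is not transcribed.
So GixP is not produced.
Homoserine is absent, so OxaR is inactive.
Fuculose is absent, so PexU is inactive.
Required activator PexU is absent, so *sibG* is not transcribed.
So SibG is not produced.
Required activator GixP is absent, so *gixG* is not transcribed.
So GixG is not produced.
Required activator GixG is absent, so *dovV* is not transcribed.
So DovV is not produced.
With no repressor bound, *quvP* is transcribed.
So QuvP is produced and active.
With repressor QuvP bound, *bexE* is not transcribed.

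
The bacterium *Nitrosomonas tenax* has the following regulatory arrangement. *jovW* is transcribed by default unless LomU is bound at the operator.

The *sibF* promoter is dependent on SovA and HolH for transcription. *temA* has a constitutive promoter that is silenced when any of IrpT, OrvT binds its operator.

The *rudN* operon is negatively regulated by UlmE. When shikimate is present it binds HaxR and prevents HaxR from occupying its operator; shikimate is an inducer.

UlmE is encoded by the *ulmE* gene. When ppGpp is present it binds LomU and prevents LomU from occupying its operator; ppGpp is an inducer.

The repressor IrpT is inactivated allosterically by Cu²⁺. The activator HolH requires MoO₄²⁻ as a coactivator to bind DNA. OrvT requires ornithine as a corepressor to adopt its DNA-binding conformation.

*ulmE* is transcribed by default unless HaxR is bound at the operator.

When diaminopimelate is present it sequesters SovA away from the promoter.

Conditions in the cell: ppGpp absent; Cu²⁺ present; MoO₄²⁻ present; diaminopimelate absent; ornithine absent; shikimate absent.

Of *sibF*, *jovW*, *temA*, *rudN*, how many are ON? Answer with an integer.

3

Diaminopimelate is absent, so SovA is active.
MoO₄²⁻ is present, so HolH is active.
No repressor is bound and SovA and HolH are active, so *sibF* is transcribed.
→ *sibF* is ON.
ppGpp is absent, so LomU is active.
With repressor LomU bound, *jovW* is not transcribed.
→ *jovW* is OFF.
Cu²⁺ is present, so IrpT is inactive.
Ornithine is absent, so OrvT is inactive.
With no repressor bound, *temA* is transcribed.
→ *temA* is ON.
Shikimate is absent, so HaxR is active.
With repressor HaxR bound, *ulmE* is not transcribed.
So UlmE is not produced.
With no repressor bound, *rudN* is transcribed.
→ *rudN* is ON.
3 of the 4 genes are transcribed.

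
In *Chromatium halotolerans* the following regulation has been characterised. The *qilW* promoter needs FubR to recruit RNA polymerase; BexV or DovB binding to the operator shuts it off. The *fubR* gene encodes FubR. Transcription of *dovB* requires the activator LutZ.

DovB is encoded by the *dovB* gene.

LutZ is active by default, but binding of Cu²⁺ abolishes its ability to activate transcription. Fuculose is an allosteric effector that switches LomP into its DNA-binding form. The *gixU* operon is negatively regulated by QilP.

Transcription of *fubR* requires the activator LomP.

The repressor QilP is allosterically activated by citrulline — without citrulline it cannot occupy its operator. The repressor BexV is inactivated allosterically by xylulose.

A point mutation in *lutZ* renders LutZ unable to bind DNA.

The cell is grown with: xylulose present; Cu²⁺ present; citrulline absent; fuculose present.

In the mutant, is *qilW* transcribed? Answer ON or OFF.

ON

Xylulose is present, so BexV is inactive.
LutZ is non-functional in this strain, so it has no effect.
Required activator LutZ is absent, so *dovB* is not transcribed.
So DovB is not produced.
Fuculose is present, so LomP is active.
No repressor is bound and LomP is active, so *fubR* is transcribed.
So FubR is produced and active.
No repressor is bound and FubR is active, so *qilW* is transcribed.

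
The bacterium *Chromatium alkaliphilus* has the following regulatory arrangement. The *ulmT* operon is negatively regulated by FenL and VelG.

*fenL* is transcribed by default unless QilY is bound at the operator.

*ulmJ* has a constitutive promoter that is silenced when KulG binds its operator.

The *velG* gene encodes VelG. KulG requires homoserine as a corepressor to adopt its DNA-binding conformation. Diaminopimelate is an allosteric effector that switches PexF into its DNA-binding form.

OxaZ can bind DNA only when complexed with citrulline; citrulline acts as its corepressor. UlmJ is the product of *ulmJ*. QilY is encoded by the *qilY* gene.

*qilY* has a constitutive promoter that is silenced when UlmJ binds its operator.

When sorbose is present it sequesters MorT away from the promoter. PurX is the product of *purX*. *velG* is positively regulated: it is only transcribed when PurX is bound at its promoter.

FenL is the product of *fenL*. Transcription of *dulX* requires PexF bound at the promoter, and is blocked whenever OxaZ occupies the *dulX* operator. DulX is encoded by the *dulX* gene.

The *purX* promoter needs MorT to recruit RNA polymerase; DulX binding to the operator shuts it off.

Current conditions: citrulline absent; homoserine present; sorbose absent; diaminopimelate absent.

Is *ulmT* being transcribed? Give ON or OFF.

Homoserine is present, so KulG is active.
With repressor KulG bound, *ulmJ* is not transcribed.
So UlmJ is not produced.
With no repressor bound, *qilY* is transcribed.
So QilY is produced and active.
With repressor QilY bound, *fenL* is not transcribed.
So FenL is not produced.
Sorbose is absent, so MorT is active.
Diaminopimelate is absent, so PexF is inactive.
Citrulline is absent, so OxaZ is inactive.
Required activator PexF is absent, so *dulX* is not transcribed.
So DulX is not produced.
No repressor is bound and MorT is active, so *purX* is transcribed.
So PurX is produced and active.
No repressor is bound and PurX is active, so *velG* is transcribed.
So VelG is produced and active.
With repressor VelG bound, *ulmT* is not transcribed.

OFF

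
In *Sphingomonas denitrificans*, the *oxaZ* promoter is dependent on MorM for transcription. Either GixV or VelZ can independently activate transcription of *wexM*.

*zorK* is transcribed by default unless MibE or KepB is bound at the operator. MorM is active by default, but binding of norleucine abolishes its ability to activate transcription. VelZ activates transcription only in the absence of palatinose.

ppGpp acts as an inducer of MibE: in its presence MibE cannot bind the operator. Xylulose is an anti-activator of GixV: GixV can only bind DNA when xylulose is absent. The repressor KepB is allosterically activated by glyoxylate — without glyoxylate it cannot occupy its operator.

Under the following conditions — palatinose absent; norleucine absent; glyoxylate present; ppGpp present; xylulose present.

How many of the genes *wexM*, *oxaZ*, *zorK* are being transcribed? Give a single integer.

Xylulose is present, so GixV is inactive.
Palatinose is absent, so VelZ is active.
Activator VelZ is present, so *wexM* is transcribed.
→ *wexM* is ON.
Norleucine is absent, so MorM is active.
No repressor is bound and MorM is active, so *oxaZ* is transcribed.
→ *oxaZ* is ON.
ppGpp is present, so MibE is inactive.
Glyoxylate is present, so KepB is active.
With repressor KepB bound, *zorK* is not transcribed.
→ *zorK* is OFF.
2 of the 3 genes are transcribed.

2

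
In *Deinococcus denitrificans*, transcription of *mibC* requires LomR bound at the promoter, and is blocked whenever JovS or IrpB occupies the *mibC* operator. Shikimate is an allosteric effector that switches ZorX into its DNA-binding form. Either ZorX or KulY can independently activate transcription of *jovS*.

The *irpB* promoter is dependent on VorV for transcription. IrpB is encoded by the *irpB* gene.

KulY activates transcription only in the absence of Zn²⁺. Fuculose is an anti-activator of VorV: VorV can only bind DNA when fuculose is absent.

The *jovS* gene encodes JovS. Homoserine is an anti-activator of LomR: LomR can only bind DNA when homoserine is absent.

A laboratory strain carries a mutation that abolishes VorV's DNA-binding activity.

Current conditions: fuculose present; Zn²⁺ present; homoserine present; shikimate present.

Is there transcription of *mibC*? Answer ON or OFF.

OFF

Shikimate is present, so ZorX is active.
Zn²⁺ is present, so KulY is inactive.
Activator ZorX is present, so *jovS* is transcribed.
So JovS is produced and active.
VorV is non-functional in this strain, so it has no effect.
Required activator VorV is absent, so *irpB* is not transcribed.
So IrpB is not produced.
Homoserine is present, so LomR is inactive.
With repressor JovS bound, *mibC* is not transcribed.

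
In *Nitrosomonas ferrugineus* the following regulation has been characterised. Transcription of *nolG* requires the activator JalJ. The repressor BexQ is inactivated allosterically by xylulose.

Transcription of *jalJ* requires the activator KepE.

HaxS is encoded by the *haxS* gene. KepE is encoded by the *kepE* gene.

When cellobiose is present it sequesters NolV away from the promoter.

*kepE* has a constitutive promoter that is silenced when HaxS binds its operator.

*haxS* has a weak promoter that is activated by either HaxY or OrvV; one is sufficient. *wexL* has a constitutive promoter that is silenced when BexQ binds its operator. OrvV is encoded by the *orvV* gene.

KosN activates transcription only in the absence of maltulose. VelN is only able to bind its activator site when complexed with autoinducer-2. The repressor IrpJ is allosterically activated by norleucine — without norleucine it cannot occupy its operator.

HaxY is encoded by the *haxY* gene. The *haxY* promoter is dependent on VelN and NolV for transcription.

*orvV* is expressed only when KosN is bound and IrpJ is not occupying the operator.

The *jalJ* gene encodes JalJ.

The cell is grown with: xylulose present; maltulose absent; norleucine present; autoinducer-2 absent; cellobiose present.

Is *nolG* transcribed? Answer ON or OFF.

Autoinducer-2 is absent, so VelN is inactive.
Cellobiose is present, so NolV is inactive.
Required activator VelN is absent, so *haxY* is not transcribed.
So HaxY is not produced.
Norleucine is present, so IrpJ is active.
Maltulose is absent, so KosN is active.
With repressor IrpJ bound, *orvV* is not transcribed.
So OrvV is not produced.
No activator is available at the *haxS* promoter, so *haxS* is not transcribed.
So HaxS is not produced.
With no repressor bound, *kepE* is transcribed.
So KepE is produced and active.
No repressor is bound and KepE is active, so *jalJ* is transcribed.
So JalJ is produced and active.
No repressor is bound and JalJ is active, so *nolG* is transcribed.

ON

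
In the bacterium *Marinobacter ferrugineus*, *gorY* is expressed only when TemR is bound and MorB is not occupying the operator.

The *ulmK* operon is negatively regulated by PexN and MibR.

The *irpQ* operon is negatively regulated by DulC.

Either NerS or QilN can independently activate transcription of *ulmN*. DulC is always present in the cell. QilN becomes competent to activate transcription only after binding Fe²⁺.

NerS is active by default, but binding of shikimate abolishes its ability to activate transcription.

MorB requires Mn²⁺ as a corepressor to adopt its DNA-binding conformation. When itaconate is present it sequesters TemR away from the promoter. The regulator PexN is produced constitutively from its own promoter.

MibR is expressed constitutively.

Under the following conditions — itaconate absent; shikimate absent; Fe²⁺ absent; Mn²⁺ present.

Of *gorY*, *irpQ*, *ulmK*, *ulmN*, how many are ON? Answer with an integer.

1

Mn²⁺ is present, so MorB is active.
Itaconate is absent, so TemR is active.
With repressor MorB bound, *gorY* is not transcribed.
→ *gorY* is OFF.
DulC is produced constitutively and is active.
With repressor DulC bound, *irpQ* is not transcribed.
→ *irpQ* is OFF.
PexN is produced constitutively and is active.
MibR is produced constitutively and is active.
With repressor PexN bound, *ulmK* is not transcribed.
→ *ulmK* is OFF.
Shikimate is absent, so NerS is active.
Fe²⁺ is absent, so QilN is inactive.
Activator NerS is present, so *ulmN* is transcribed.
→ *ulmN* is ON.
1 of the 4 genes is transcribed.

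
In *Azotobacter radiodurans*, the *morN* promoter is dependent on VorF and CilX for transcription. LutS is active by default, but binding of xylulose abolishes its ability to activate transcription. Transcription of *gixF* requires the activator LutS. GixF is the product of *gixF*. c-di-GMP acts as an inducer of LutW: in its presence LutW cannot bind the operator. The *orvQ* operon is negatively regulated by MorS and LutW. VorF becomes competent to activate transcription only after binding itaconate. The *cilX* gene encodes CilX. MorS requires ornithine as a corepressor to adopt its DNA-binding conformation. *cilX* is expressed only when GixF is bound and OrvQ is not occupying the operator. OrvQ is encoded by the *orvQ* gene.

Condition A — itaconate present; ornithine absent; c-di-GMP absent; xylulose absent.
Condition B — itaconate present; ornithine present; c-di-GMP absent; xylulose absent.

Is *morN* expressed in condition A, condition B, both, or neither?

both

Condition A:
Itaconate is present, so VorF is active.
Ornithine is absent, so MorS is inactive.
c-di-GMP is absent, so LutW is active.
With repressor LutW bound, *orvQ* is not transcribed.
So OrvQ is not produced.
Xylulose is absent, so LutS is active.
No repressor is bound and LutS is active, so *gixF* is transcribed.
So GixF is produced and active.
No repressor is bound and GixF is active, so *cilX* is transcribed.
So CilX is produced and active.
No repressor is bound and VorF and CilX are active, so *morN* is transcribed.
→ *morN* is ON in A.
Condition B:
Itaconate is present, so VorF is active.
Ornithine is present, so MorS is active.
c-di-GMP is absent, so LutW is active.
With repressor MorS bound, *orvQ* is not transcribed.
So OrvQ is not produced.
Xylulose is absent, so LutS is active.
No repressor is bound and LutS is active, so *gixF* is transcribed.
So GixF is produced and active.
No repressor is bound and GixF is active, so *cilX* is transcribed.
So CilX is produced and active.
No repressor is bound and VorF and CilX are active, so *morN* is transcribed.
→ *morN* is ON in B.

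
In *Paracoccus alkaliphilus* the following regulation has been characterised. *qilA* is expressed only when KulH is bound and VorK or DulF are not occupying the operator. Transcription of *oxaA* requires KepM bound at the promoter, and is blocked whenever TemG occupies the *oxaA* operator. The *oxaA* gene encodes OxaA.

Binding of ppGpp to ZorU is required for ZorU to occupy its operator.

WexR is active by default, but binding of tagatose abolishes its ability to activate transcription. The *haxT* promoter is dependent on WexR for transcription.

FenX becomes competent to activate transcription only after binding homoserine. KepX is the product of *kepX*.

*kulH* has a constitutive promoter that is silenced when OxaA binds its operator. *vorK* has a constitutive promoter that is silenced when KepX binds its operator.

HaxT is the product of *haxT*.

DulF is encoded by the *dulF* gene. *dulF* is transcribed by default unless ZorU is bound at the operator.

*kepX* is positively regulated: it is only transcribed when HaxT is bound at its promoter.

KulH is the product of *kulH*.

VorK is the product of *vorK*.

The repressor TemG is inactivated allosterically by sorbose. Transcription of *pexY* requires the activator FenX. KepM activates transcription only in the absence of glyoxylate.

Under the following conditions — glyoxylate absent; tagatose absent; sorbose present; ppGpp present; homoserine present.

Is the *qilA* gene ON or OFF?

Tagatose is absent, so WexR is active.
No repressor is bound and WexR is active, so *haxT* is transcribed.
So HaxT is produced and active.
No repressor is bound and HaxT is active, so *kepX* is transcribed.
So KepX is produced and active.
With repressor KepX bound, *vorK* is not transcribed.
So VorK is not produced.
ppGpp is present, so ZorU is active.
With repressor ZorU bound, *dulF* is not transcribed.
So DulF is not produced.
Glyoxylate is absent, so KepM is active.
Sorbose is present, so TemG is inactive.
No repressor is bound and KepM is active, so *oxaA* is transcribed.
So OxaA is produced and active.
With repressor OxaA bound, *kulH* is not transcribed.
So KulH is not produced.
Required activator KulH is absent, so *qilA* is not transcribed.

OFF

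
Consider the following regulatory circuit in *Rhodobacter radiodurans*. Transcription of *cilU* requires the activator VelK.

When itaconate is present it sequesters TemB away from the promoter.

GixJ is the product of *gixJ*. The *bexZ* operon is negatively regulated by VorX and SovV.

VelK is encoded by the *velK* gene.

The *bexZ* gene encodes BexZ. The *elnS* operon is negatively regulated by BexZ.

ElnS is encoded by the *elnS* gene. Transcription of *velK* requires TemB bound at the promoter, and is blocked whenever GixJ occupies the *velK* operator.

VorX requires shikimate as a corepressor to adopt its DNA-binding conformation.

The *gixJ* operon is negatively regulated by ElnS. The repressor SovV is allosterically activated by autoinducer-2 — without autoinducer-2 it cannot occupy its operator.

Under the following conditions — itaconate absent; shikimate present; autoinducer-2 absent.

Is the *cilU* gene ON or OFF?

ON

Shikimate is present, so VorX is active.
Autoinducer-2 is absent, so SovV is inactive.
With repressor VorX bound, *bexZ* is not transcribed.
So BexZ is not produced.
With no repressor bound, *elnS* is transcribed.
So ElnS is produced and active.
With repressor ElnS bound, *gixJ* is not transcribed.
So GixJ is not produced.
Itaconate is absent, so TemB is active.
No repressor is bound and TemB is active, so *velK* is transcribed.
So VelK is produced and active.
No repressor is bound and VelK is active, so *cilU* is transcribed.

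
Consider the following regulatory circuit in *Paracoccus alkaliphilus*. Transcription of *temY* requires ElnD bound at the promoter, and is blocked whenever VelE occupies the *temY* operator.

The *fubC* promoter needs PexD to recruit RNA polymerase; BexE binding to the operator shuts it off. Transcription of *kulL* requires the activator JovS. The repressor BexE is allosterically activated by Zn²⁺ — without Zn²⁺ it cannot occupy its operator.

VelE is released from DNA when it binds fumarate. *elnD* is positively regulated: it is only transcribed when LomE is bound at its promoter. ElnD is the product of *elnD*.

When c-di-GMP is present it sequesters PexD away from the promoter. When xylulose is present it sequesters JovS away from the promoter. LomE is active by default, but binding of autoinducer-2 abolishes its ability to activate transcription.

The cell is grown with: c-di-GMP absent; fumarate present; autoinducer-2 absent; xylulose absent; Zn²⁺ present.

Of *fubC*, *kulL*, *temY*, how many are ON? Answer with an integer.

2

c-di-GMP is absent, so PexD is active.
Zn²⁺ is present, so BexE is active.
With repressor BexE bound, *fubC* is not transcribed.
→ *fubC* is OFF.
Xylulose is absent, so JovS is active.
No repressor is bound and JovS is active, so *kulL* is transcribed.
→ *kulL* is ON.
Fumarate is present, so VelE is inactive.
Autoinducer-2 is absent, so LomE is active.
No repressor is bound and LomE is active, so *elnD* is transcribed.
So ElnD is produced and active.
No repressor is bound and ElnD is active, so *temY* is transcribed.
→ *temY* is ON.
2 of the 3 genes are transcribed.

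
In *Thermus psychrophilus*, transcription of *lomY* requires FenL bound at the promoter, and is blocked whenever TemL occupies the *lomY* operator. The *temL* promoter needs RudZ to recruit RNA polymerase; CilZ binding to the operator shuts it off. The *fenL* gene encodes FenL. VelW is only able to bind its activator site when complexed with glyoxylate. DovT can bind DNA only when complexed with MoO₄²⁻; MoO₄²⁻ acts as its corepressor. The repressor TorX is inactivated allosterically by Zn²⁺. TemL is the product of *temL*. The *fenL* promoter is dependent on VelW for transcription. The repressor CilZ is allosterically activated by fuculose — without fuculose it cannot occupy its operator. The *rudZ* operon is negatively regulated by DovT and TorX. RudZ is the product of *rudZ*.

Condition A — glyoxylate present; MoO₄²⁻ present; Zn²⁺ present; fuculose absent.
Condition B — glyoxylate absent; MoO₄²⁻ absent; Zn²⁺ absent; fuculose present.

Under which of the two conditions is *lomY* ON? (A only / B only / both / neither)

A only

Condition A:
Glyoxylate is present, so VelW is active.
No repressor is bound and VelW is active, so *fenL* is transcribed.
So FenL is produced and active.
MoO₄²⁻ is present, so DovT is active.
Zn²⁺ is present, so TorX is inactive.
With repressor DovT bound, *rudZ* is not transcribed.
So RudZ is not produced.
Fuculose is absent, so CilZ is inactive.
Required activator RudZ is absent, so *temL* is not transcribed.
So TemL is not produced.
No repressor is bound and FenL is active, so *lomY* is transcribed.
→ *lomY* is ON in A.
Condition B:
Glyoxylate is absent, so VelW is inactive.
Required activator VelW is absent, so *fenL* is not transcribed.
So FenL is not produced.
MoO₄²⁻ is absent, so DovT is inactive.
Zn²⁺ is absent, so TorX is active.
With repressor TorX bound, *rudZ* is not transcribed.
So RudZ is not produced.
Fuculose is present, so CilZ is active.
With repressor CilZ bound, *temL* is not transcribed.
So TemL is not produced.
Required activator FenL is absent, so *lomY* is not transcribed.
→ *lomY* is OFF in B.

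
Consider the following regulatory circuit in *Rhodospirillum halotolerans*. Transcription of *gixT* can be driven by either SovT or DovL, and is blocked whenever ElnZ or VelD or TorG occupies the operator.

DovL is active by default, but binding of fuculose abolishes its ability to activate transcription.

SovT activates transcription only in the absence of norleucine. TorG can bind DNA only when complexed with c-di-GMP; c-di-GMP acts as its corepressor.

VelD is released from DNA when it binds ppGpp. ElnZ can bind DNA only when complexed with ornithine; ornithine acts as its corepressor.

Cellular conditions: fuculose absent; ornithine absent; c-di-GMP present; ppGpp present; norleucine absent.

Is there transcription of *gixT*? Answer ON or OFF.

Norleucine is absent, so SovT is active.
Ornithine is absent, so ElnZ is inactive.
ppGpp is present, so VelD is inactive.
Fuculose is absent, so DovL is active.
c-di-GMP is present, so TorG is active.
With repressor TorG bound, *gixT* is not transcribed.

OFF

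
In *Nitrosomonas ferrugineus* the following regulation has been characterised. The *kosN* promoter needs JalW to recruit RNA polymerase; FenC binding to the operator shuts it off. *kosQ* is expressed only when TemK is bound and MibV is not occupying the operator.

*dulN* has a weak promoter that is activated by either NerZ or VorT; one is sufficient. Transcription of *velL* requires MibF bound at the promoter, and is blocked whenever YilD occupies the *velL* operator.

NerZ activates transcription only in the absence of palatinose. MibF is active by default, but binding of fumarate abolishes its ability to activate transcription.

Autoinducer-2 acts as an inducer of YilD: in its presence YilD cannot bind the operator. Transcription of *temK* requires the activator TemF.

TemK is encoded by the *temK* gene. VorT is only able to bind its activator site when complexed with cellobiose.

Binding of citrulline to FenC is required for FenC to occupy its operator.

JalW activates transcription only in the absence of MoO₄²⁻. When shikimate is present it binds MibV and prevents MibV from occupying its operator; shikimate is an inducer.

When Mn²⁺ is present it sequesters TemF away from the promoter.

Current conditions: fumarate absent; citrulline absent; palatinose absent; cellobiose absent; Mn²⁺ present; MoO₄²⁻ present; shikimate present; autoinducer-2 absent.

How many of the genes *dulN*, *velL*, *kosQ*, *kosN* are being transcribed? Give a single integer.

Palatinose is absent, so NerZ is active.
Cellobiose is absent, so VorT is inactive.
Activator NerZ is present, so *dulN* is transcribed.
→ *dulN* is ON.
Fumarate is absent, so MibF is active.
Autoinducer-2 is absent, so YilD is active.
With repressor YilD bound, *velL* is not transcribed.
→ *velL* is OFF.
Shikimate is present, so MibV is inactive.
Mn²⁺ is present, so TemF is inactive.
Required activator TemF is absent, so *temK* is not transcribed.
So TemK is not produced.
Required activator TemK is absent, so *kosQ* is not transcribed.
→ *kosQ* is OFF.
Citrulline is absent, so FenC is inactive.
MoO₄²⁻ is present, so JalW is inactive.
Required activator JalW is absent, so *kosN* is not transcribed.
→ *kosN* is OFF.
1 of the 4 genes is transcribed.

1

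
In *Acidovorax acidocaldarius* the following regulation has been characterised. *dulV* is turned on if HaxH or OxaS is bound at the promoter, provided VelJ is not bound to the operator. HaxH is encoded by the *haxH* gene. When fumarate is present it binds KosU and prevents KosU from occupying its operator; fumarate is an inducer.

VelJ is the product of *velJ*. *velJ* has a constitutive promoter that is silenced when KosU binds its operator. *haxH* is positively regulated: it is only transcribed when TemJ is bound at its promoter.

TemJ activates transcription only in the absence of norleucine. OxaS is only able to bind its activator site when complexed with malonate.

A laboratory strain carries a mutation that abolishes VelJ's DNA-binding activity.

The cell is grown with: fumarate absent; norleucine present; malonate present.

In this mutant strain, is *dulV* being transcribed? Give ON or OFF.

ON

Norleucine is present, so TemJ is inactive.
Required activator TemJ is absent, so *haxH* is not transcribed.
So HaxH is not produced.
VelJ is non-functional in this strain, so it has no effect.
Malonate is present, so OxaS is active.
Activator OxaS is present, so *dulV* is transcribed.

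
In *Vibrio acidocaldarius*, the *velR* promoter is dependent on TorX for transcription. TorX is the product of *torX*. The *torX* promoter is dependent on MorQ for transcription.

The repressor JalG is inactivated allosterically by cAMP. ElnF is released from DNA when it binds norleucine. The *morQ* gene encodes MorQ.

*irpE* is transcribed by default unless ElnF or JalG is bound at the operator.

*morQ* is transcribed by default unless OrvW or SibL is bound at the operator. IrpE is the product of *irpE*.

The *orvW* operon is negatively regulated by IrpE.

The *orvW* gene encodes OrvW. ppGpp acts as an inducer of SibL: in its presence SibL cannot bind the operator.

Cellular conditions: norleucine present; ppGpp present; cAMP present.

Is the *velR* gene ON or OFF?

ON

Norleucine is present, so ElnF is inactive.
cAMP is present, so JalG is inactive.
With no repressor bound, *irpE* is transcribed.
So IrpE is produced and active.
With repressor IrpE bound, *orvW* is not transcribed.
So OrvW is not produced.
ppGpp is present, so SibL is inactive.
With no repressor bound, *morQ* is transcribed.
So MorQ is produced and active.
No repressor is bound and MorQ is active, so *torX* is transcribed.
So TorX is produced and active.
No repressor is bound and TorX is active, so *velR* is transcribed.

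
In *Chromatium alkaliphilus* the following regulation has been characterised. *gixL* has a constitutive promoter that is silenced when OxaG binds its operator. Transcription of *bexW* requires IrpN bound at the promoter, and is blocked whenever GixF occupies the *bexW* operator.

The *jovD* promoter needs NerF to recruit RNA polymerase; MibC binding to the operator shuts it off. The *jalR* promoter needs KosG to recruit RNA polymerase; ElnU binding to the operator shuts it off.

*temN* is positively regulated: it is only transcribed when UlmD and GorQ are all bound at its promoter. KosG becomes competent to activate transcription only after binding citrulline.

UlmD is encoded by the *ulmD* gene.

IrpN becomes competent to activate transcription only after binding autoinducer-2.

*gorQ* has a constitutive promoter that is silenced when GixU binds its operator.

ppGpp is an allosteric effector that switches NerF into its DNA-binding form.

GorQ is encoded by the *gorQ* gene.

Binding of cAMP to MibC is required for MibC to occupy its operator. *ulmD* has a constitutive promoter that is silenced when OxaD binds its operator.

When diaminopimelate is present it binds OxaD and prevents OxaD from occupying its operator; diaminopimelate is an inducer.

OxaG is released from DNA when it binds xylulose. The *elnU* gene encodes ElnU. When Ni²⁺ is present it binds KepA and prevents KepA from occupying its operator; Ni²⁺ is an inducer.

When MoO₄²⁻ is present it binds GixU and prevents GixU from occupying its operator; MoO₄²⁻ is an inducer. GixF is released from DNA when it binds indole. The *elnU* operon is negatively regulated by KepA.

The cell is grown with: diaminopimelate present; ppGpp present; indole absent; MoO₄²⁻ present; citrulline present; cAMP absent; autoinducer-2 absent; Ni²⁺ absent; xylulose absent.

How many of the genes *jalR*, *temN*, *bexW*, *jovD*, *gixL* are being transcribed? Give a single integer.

3

Ni²⁺ is absent, so KepA is active.
With repressor KepA bound, *elnU* is not transcribed.
So ElnU is not produced.
Citrulline is present, so KosG is active.
No repressor is bound and KosG is active, so *jalR* is transcribed.
→ *jalR* is ON.
Diaminopimelate is present, so OxaD is inactive.
With no repressor bound, *ulmD* is transcribed.
So UlmD is produced and active.
MoO₄²⁻ is present, so GixU is inactive.
With no repressor bound, *gorQ* is transcribed.
So GorQ is produced and active.
No repressor is bound and UlmD and GorQ are active, so *temN* is transcribed.
→ *temN* is ON.
Autoinducer-2 is absent, so IrpN is inactive.
Indole is absent, so GixF is active.
With repressor GixF bound, *bexW* is not transcribed.
→ *bexW* is OFF.
cAMP is absent, so MibC is inactive.
ppGpp is present, so NerF is active.
No repressor is bound and NerF is active, so *jovD* is transcribed.
→ *jovD* is ON.
Xylulose is absent, so OxaG is active.
With repressor OxaG bound, *gixL* is not transcribed.
→ *gixL* is OFF.
3 of the 5 genes are transcribed.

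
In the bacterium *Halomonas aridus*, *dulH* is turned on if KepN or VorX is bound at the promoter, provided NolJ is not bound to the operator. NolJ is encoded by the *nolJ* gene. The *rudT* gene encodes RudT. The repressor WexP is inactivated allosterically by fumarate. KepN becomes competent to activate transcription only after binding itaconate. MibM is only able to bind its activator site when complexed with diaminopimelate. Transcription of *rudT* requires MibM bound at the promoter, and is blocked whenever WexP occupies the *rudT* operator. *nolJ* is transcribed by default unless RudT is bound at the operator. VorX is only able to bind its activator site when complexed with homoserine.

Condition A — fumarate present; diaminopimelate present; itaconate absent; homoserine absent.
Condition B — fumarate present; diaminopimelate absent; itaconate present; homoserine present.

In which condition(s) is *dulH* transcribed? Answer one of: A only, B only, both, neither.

neither

Condition A:
Fumarate is present, so WexP is inactive.
Diaminopimelate is present, so MibM is active.
No repressor is bound and MibM is active, so *rudT* is transcribed.
So RudT is produced and active.
With repressor RudT bound, *nolJ* is not transcribed.
So NolJ is not produced.
Itaconate is absent, so KepN is inactive.
Homoserine is absent, so VorX is inactive.
No activator is available at the *dulH* promoter, so *dulH* is not transcribed.
→ *dulH* is OFF in A.
Condition B:
Fumarate is present, so WexP is inactive.
Diaminopimelate is absent, so MibM is inactive.
Required activator MibM is absent, so *rudT* is not transcribed.
So RudT is not produced.
With no repressor bound, *nolJ* is transcribed.
So NolJ is produced and active.
Itaconate is present, so KepN is active.
Homoserine is present, so VorX is active.
With repressor NolJ bound, *dulH* is not transcribed.
→ *dulH* is OFF in B.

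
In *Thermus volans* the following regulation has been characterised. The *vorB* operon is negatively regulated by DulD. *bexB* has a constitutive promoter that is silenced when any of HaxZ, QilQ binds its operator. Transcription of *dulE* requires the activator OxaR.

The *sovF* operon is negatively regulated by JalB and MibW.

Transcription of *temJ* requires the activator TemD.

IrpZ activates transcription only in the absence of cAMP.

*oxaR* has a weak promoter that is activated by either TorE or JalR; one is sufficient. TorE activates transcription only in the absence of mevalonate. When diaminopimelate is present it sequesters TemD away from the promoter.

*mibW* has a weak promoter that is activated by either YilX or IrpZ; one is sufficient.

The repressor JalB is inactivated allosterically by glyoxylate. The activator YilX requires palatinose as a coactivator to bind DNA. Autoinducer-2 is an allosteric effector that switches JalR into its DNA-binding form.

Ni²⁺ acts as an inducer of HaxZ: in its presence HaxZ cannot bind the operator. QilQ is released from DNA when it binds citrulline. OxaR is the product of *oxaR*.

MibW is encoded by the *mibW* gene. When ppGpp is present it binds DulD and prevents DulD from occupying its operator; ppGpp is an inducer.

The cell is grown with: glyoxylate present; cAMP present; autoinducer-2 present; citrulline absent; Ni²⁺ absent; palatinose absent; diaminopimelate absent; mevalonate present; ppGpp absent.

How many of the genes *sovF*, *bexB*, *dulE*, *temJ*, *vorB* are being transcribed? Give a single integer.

3

Glyoxylate is present, so JalB is inactive.
Palatinose is absent, so YilX is inactive.
cAMP is present, so IrpZ is inactive.
No activator is available at the *mibW* promoter, so *mibW* is not transcribed.
So MibW is not produced.
With no repressor bound, *sovF* is transcribed.
→ *sovF* is ON.
Ni²⁺ is absent, so HaxZ is active.
Citrulline is absent, so QilQ is active.
With repressor HaxZ bound, *bexB* is not transcribed.
→ *bexB* is OFF.
Mevalonate is present, so TorE is inactive.
Autoinducer-2 is present, so JalR is active.
Activator JalR is present, so *oxaR* is transcribed.
So OxaR is produced and active.
No repressor is bound and OxaR is active, so *dulE* is transcribed.
→ *dulE* is ON.
Diaminopimelate is absent, so TemD is active.
No repressor is bound and TemD is active, so *temJ* is transcribed.
→ *temJ* is ON.
ppGpp is absent, so DulD is active.
With repressor DulD bound, *vorB* is not transcribed.
→ *vorB* is OFF.
3 of the 5 genes are transcribed.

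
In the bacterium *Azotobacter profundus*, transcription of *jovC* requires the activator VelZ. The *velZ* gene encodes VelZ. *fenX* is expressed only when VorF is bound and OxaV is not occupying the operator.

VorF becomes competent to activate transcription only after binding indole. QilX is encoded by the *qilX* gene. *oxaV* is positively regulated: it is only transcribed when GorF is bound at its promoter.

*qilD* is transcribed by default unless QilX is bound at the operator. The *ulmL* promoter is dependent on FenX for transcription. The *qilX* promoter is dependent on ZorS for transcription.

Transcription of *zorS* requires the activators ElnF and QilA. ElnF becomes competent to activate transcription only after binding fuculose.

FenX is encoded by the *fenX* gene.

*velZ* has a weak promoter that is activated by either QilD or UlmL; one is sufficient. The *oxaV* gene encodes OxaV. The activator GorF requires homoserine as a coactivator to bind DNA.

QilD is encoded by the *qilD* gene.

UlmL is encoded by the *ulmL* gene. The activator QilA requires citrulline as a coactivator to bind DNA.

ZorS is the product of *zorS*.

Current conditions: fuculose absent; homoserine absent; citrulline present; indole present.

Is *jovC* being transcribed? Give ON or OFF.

Fuculose is absent, so ElnF is inactive.
Citrulline is present, so QilA is active.
Required activator ElnF is absent, so *zorS* is not transcribed.
So ZorS is not produced.
Required activator ZorS is absent, so *qilX* is not transcribed.
So QilX is not produced.
With no repressor bound, *qilD* is transcribed.
So QilD is produced and active.
Indole is present, so VorF is active.
Homoserine is absent, so GorF is inactive.
Required activator GorF is absent, so *oxaV* is not transcribed.
So OxaV is not produced.
No repressor is bound and VorF is active, so *fenX* is transcribed.
So FenX is produced and active.
No repressor is bound and FenX is active, so *ulmL* is transcribed.
So UlmL is produced and active.
Activator QilD is present, so *velZ* is transcribed.
So VelZ is produced and active.
No repressor is bound and VelZ is active, so *jovC* is transcribed.

ON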